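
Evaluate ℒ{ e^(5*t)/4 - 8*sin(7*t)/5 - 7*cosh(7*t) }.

-7*s/(s^2 - 49) - 56/(5*(s^2 + 49)) + 1/(4*(s - 5))

Apply the Laplace transform termwise.
(-7)·[L{cosh(7t)} = s/(s^2 - 49)]; (-8/5)·[L{sin(7t)} = 7/(s^2 + 49)]; (1/4)·[L{e^(5t)} = 1/(s - 5)].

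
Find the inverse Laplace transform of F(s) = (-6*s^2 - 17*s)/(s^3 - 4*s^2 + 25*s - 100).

Factor the denominator: s^3 - 4*s^2 + 25*s - 100 = (s - 4)*(s^2 + 25).
Partial fraction decomposition gives [-4/(s - 4)] + [-2*s/(s^2 + 25)] + [-25/(s^2 + 25)].
Invert each term: -4/(s - 4) ↔ -4e^(4t); -2·s/(s^2 + 25) ↔ -2cos(5t); -5·5/(s^2 + 25) ↔ -5sin(5t).

-4*exp(4*t) - 5*sin(5*t) - 2*cos(5*t)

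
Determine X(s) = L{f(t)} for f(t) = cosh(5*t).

L{cosh(5t)} = s/(s^2 - 25).

X(s) = s/(s^2 - 25)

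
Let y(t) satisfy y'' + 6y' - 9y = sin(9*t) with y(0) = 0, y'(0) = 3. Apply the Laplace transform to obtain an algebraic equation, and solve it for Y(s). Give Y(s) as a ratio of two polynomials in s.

Y(s) = (3*s^2 + 252)/(s^4 + 6*s^3 + 72*s^2 + 486*s - 729)

Laplace-transform each side.
Using L{y''} = s^2 Y - s·y(0) - y'(0) and L{y'} = sY - y(0), with y(0) = 0, y'(0) = 3, the left side becomes (s^2 + 6*s - 9)Y - (3).
The right side is L{sin(9*t)} = 9/(s^2 + 81).
So (s^2 + 6*s - 9)Y = 9/(s^2 + 81) + (3).
Solve for Y(s) and write it as one ratio of polynomials.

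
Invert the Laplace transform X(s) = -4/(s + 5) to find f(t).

Since L{e^(-5t)} = 1/(s + 5), the inverse is e^(-5*t), scaled by -4.

f(t) = -4*exp(-5*t)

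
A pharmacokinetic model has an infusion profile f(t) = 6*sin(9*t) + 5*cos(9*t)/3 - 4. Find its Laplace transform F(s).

F(s) = 5*s/(3*(s^2 + 81)) + 54/(s^2 + 81) - 4/s

The transform is linear, so treat each term independently.
(6)·[L{sin(9t)} = 9/(s^2 + 81)]; (5/3)·[L{cos(9t)} = s/(s^2 + 81)]; L{-4} = -4/s.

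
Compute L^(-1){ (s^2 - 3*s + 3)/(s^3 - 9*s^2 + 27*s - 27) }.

3*t^2*exp(3*t)/2 + 3*t*exp(3*t) + exp(3*t)

Factor the denominator: s^3 - 9*s^2 + 27*s - 27 = (s - 3)^3.
Partial fraction decomposition gives [1/(s - 3)] + [3/(s - 3)^2] + [3/(s - 3)^3].
Invert each term: 1/(s - 3) ↔ e^(3t); 3/(s - 3)^2 ↔ 3t·e^(3t); 3/(s - 3)^3 ↔ (3/2)t^2·e^(3t).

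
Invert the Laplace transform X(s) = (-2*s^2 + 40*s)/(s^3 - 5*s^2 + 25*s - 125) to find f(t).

f(t) = 3*exp(5*t) + 3*sin(5*t) - 5*cos(5*t)

Factor the denominator: s^3 - 5*s^2 + 25*s - 125 = (s - 5)*(s^2 + 25).
Partial fraction decomposition gives [3/(s - 5)] + [-5*s/(s^2 + 25)] + [15/(s^2 + 25)].
Invert each term: 3/(s - 5) ↔ 3e^(5t); -5·s/(s^2 + 25) ↔ -5cos(5t); 3·5/(s^2 + 25) ↔ 3sin(5t).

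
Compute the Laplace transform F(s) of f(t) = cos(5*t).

L{cos(5t)} = s/(s^2 + 25).

F(s) = s/(s^2 + 25)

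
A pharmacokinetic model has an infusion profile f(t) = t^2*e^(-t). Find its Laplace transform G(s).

L{e^(-t)} = 1/(s + 1).
Then apply L{t^2·g(t)} = (-1)^2 d^2/ds^2[H(s)] with H(s) = 1/(s + 1):
differentiating 2 times and applying the sign gives 2/(s + 1)^3.

G(s) = 2/(s + 1)^3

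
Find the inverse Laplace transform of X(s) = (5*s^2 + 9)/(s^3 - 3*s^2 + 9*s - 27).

Factor the denominator: s^3 - 3*s^2 + 9*s - 27 = (s - 3)*(s^2 + 9).
Partial fraction decomposition gives [3/(s - 3)] + [2*s/(s^2 + 9)] + [6/(s^2 + 9)].
Invert each term: 3/(s - 3) ↔ 3e^(3t); 2·s/(s^2 + 9) ↔ 2cos(3t); 2·3/(s^2 + 9) ↔ 2sin(3t).

3*exp(3*t) + 2*sin(3*t) + 2*cos(3*t)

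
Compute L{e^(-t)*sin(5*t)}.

5/((s + 1)^2 + 25)

L{sin(5t)} = 5/(s^2 + 25).
By the first shifting theorem, multiplying by e^(-t) replaces s with s + 1.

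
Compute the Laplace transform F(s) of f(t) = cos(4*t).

F(s) = s/(s^2 + 16)

L{cos(4t)} = s/(s^2 + 16).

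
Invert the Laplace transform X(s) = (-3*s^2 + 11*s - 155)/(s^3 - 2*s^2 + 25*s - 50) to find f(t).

Factor the denominator: s^3 - 2*s^2 + 25*s - 50 = (s - 2)*(s^2 + 25).
Partial fraction decomposition gives [-5/(s - 2)] + [2*s/(s^2 + 25)] + [15/(s^2 + 25)].
Invert each term: -5/(s - 2) ↔ -5e^(2t); 2·s/(s^2 + 25) ↔ 2cos(5t); 3·5/(s^2 + 25) ↔ 3sin(5t).

f(t) = -5*exp(2*t) + 3*sin(5*t) + 2*cos(5*t)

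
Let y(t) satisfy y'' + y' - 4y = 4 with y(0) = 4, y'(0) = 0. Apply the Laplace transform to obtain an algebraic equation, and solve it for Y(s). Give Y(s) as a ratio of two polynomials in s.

Y(s) = (4*s^2 + 4*s + 4)/(s^3 + s^2 - 4*s)

Laplace-transform each side.
With L{y''} = s^2 Y - s·y(0) - y'(0) and L{y'} = sY - y(0), with y(0) = 4, y'(0) = 0: the LHS transforms to (s^2 + s - 4)Y - (4*s + 4).
The right side is L{4} = 4/s.
So (s^2 + s - 4)Y = 4/s + (4*s + 4).
Solve for Y(s) and write it as one ratio of polynomials.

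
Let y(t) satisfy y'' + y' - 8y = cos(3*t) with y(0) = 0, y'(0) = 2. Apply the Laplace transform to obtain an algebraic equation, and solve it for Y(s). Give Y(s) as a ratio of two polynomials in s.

Y(s) = (2*s^2 + s + 18)/(s^4 + s^3 + s^2 + 9*s - 72)

Apply the Laplace transform to the equation.
The derivative rules (L{y''} = s^2 Y - s·y(0) - y'(0) and L{y'} = sY - y(0), with y(0) = 0, y'(0) = 2) turn the left side into (s^2 + s - 8)Y - (2).
The right side is L{cos(3*t)} = s/(s^2 + 9).
So (s^2 + s - 8)Y = s/(s^2 + 9) + (2).
Isolate Y and clear denominators.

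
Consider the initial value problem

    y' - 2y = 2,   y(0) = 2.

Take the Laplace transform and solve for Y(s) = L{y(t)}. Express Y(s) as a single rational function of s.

Apply the Laplace transform to the equation.
The derivative rules (L{y'} = sY - y(0) = sY - 2) turn the left side into (s - 2)Y - (2).
The right side is L{2} = 2/s.
So (s - 2)Y = 2/s + (2).
Divide through and combine into a single rational function.

Y(s) = (2*s + 2)/(s^2 - 2*s)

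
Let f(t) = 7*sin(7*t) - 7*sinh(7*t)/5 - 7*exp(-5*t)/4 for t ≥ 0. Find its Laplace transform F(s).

By linearity of the Laplace transform, transform each term separately.
(-7/4)·[L{e^(-5t)} = 1/(s + 5)]; (7)·[L{sin(7t)} = 7/(s^2 + 49)]; (-7/5)·[L{sinh(7t)} = 7/(s^2 - 49)].

F(s) = 49/(s^2 + 49) - 49/(5*(s^2 - 49)) - 7/(4*(s + 5))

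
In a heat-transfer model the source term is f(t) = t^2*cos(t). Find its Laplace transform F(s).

F(s) = 2*s*(s^2 - 3)/(s^2 + 1)^3

L{cos(t)} = s/(s^2 + 1).
Then apply L{t^2·g(t)} = (-1)^2 d^2/ds^2[G(s)] with G(s) = s/(s^2 + 1):
differentiating 2 times and applying the sign gives 2*s*(s^2 - 3)/(s^2 + 1)^3.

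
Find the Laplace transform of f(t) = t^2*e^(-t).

L{e^(-t)} = 1/(s + 1).
Then apply L{t^2·g(t)} = (-1)^2 d^2/ds^2[G(s)] with G(s) = 1/(s + 1):
differentiating 2 times and applying the sign gives 2/(s + 1)^3.

2/(s + 1)^3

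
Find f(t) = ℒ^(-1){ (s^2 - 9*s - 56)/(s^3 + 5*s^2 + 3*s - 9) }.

Factor the denominator: s^3 + 5*s^2 + 3*s - 9 = (s - 1)*(s + 3)^2.
Partial fraction decomposition gives [5/(s + 3)] + [5/(s + 3)^2] + [-4/(s - 1)].
Invert each term: 5/(s + 3) ↔ 5e^(-3t); 5/(s + 3)^2 ↔ 5t·e^(-3t); -4/(s - 1) ↔ -4e^(t).

f(t) = 5*t*exp(-3*t) - 4*exp(t) + 5*exp(-3*t)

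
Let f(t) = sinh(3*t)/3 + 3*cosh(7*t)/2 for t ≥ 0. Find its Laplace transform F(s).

The transform is linear, so treat each term independently.
(3/2)·[L{cosh(7t)} = s/(s^2 - 49)]; (1/3)·[L{sinh(3t)} = 3/(s^2 - 9)].

F(s) = 3*s/(2*(s^2 - 49)) + 1/(s^2 - 9)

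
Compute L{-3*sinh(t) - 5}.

Apply the Laplace transform termwise.
L{-5} = -5/s; (-3)·[L{sinh(t)} = 1/(s^2 - 1)].

-3/(s^2 - 1) - 5/s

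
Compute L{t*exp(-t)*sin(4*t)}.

8*(s + 1)/(s^2 + 2*s + 17)^2

L{sin(4t)} = 4/(s^2 + 16).
Multiplying by e^(-t) shifts s → s + 1, so L{exp(-t)*sin(4*t)} = 4/((s + 1)^2 + 16).
Then apply L{t·g(t)} = -d/ds[G(s)] with G(s) = 4/((s + 1)^2 + 16):
differentiating 1 time and applying the sign gives 8*(s + 1)/(s^2 + 2*s + 17)^2.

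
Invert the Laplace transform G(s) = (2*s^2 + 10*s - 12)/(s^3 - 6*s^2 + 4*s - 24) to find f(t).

Factor the denominator: s^3 - 6*s^2 + 4*s - 24 = (s - 6)*(s^2 + 4).
Partial fraction decomposition gives [3/(s - 6)] + [-s/(s^2 + 4)] + [4/(s^2 + 4)].
Invert each term: 3/(s - 6) ↔ 3e^(6t); -1·s/(s^2 + 4) ↔ -cos(2t); 2·2/(s^2 + 4) ↔ 2sin(2t).

f(t) = 3*exp(6*t) + 2*sin(2*t) - cos(2*t)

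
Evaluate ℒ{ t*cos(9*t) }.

L{cos(9t)} = s/(s^2 + 81).
Then apply L{t·g(t)} = -d/ds[G(s)] with G(s) = s/(s^2 + 81):
differentiating 1 time and applying the sign gives (s - 9)*(s + 9)/(s^2 + 81)^2.

(s - 9)*(s + 9)/(s^2 + 81)^2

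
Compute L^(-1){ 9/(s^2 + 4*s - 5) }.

Rewrite the denominator: s^2 + 4*s - 5 = (s + 2)^2 - 9.
The form in (s + 2) signals a first-shifting-theorem factor e^(-2t).
Since L{sinh(3t)} = 3/(s^2 - 9), the inverse is e^(-2*t)*sinh(3*t), scaled by 3.

3*exp(-2*t)*sinh(3*t)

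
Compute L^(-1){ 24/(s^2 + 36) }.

4*sin(6*t)

Since L{sin(6t)} = 6/(s^2 + 36), the inverse is sin(6*t), scaled by 4.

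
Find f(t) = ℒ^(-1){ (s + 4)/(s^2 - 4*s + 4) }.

f(t) = 6*t*exp(2*t) + exp(2*t)

Factor the denominator: s^2 - 4*s + 4 = (s - 2)^2.
Partial fraction decomposition gives [1/(s - 2)] + [6/(s - 2)^2].
Invert each term: 1/(s - 2) ↔ e^(2t); 6/(s - 2)^2 ↔ 6t·e^(2t).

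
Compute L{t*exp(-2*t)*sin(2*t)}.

L{sin(2t)} = 2/(s^2 + 4).
Multiplying by e^(-2t) shifts s → s + 2, so L{exp(-2*t)*sin(2*t)} = 2/((s + 2)^2 + 4).
Then apply L{t·g(t)} = -d/ds[H(s)] with H(s) = 2/((s + 2)^2 + 4):
differentiating 1 time and applying the sign gives 4*(s + 2)/(s^2 + 4*s + 8)^2.

4*(s + 2)/(s^2 + 4*s + 8)^2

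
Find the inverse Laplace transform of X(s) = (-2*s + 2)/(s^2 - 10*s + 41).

Complete the square in the denominator: s^2 - 10*s + 41 = (s - 5)^2 + 4^2.
Split the numerator to match: -2*s + 2 = -2·(s - 5) - 2·4.
Invert each term: -2·(s - 5)/((s - 5)^2 + 16) ↔ -2e^(5t)cos(4t); -2·4/((s - 5)^2 + 16) ↔ -2e^(5t)sin(4t).

-2*exp(5*t)*sin(4*t) - 2*exp(5*t)*cos(4*t)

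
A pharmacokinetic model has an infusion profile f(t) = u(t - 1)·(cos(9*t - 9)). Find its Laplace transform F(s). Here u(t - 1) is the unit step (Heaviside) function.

By the second shifting theorem, L{u(t - c)·g(t - c)} = e^(-cs)·G(s) with c = 1 and G(s) = L{g(t)}.
L{cos(9t)} = s/(s^2 + 81).

F(s) = s*exp(-s)/(s^2 + 81)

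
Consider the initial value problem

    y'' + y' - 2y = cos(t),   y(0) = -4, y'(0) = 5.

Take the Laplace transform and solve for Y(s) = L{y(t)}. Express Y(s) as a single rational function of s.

Transform both sides with L{·}.
With L{y''} = s^2 Y - s·y(0) - y'(0) and L{y'} = sY - y(0), with y(0) = -4, y'(0) = 5: the LHS transforms to (s^2 + s - 2)Y - (-4*s + 1).
The right side is L{cos(t)} = s/(s^2 + 1).
So (s^2 + s - 2)Y = s/(s^2 + 1) + (-4*s + 1).
Solve for Y(s) and write it as one ratio of polynomials.

Y(s) = (-4*s^3 + s^2 - 3*s + 1)/(s^4 + s^3 - s^2 + s - 2)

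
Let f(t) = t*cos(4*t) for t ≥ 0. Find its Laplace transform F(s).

F(s) = (s - 4)*(s + 4)/(s^2 + 16)^2

L{cos(4t)} = s/(s^2 + 16).
Then apply L{t·g(t)} = -d/ds[G(s)] with G(s) = s/(s^2 + 16):
differentiating 1 time and applying the sign gives (s - 4)*(s + 4)/(s^2 + 16)^2.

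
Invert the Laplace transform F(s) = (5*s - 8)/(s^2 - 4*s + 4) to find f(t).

f(t) = 2*t*exp(2*t) + 5*exp(2*t)

Factor the denominator: s^2 - 4*s + 4 = (s - 2)^2.
Partial fraction decomposition gives [5/(s - 2)] + [2/(s - 2)^2].
Invert each term: 5/(s - 2) ↔ 5e^(2t); 2/(s - 2)^2 ↔ 2t·e^(2t).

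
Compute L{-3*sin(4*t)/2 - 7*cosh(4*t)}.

By linearity of the Laplace transform, transform each term separately.
(-3/2)·[L{sin(4t)} = 4/(s^2 + 16)]; (-7)·[L{cosh(4t)} = s/(s^2 - 16)].

-7*s/(s^2 - 16) - 6/(s^2 + 16)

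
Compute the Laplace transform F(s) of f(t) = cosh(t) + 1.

F(s) = s/(s^2 - 1) + 1/s

The transform is linear, so treat each term independently.
L{1} = 1/s; L{cosh(t)} = s/(s^2 - 1).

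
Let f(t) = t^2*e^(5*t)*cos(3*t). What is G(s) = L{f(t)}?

L{cos(3t)} = s/(s^2 + 9).
Multiplying by e^(5t) shifts s → s - 5, so L{e^(5*t)*cos(3*t)} = (s - 5)/((s - 5)^2 + 9).
Then apply L{t^2·g(t)} = (-1)^2 d^2/ds^2[H(s)] with H(s) = (s - 5)/((s - 5)^2 + 9):
differentiating 2 times and applying the sign gives 2*(s - 5)*(s^2 - 10*s - 2)/(s^2 - 10*s + 34)^3.

G(s) = 2*(s - 5)*(s^2 - 10*s - 2)/(s^2 - 10*s + 34)^3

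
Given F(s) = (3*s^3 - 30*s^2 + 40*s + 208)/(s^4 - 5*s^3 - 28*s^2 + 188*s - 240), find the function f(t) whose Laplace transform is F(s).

f(t) = exp(5*t) - 4*exp(4*t) + 4*exp(2*t) + 2*exp(-6*t)

Factor the denominator: s^4 - 5*s^3 - 28*s^2 + 188*s - 240 = (s - 5)*(s - 4)*(s - 2)*(s + 6).
Partial fraction decomposition gives [-4/(s - 4)] + [1/(s - 5)] + [2/(s + 6)] + [4/(s - 2)].
Invert each term: -4/(s - 4) ↔ -4e^(4t); 1/(s - 5) ↔ e^(5t); 2/(s + 6) ↔ 2e^(-6t); 4/(s - 2) ↔ 4e^(2t).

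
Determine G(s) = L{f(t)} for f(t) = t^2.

L{t^2} = 2!/s^3 = 2/s^3.

G(s) = 2/s^3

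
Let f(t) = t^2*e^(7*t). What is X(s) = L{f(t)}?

X(s) = 2/(s - 7)^3

L{e^(7t)} = 1/(s - 7).
Then apply L{t^2·g(t)} = (-1)^2 d^2/ds^2[G(s)] with G(s) = 1/(s - 7):
differentiating 2 times and applying the sign gives 2/(s - 7)^3.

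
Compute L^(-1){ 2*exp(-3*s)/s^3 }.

The factor e^(-3s) signals a time shift by c = 3 (second shifting theorem).
L{t^2} = 2!/s^3 = 2/s^3, so L^-1{2/s^3} = t^2.
Hence the inverse is u(t - 3) times that function evaluated at t - 3.

Heaviside(t - 3)*((t - 3)^2)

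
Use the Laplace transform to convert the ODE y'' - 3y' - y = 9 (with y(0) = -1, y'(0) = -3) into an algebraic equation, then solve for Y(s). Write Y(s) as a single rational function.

Take the Laplace transform of both sides.
With L{y''} = s^2 Y - s·y(0) - y'(0) and L{y'} = sY - y(0), with y(0) = -1, y'(0) = -3: the LHS transforms to (s^2 - 3*s - 1)Y - (-s).
The right side is L{9} = 9/s.
So (s^2 - 3*s - 1)Y = 9/s + (-s).
Solve for Y(s) and write it as one ratio of polynomials.

Y(s) = (-s^2 + 9)/(s^3 - 3*s^2 - s)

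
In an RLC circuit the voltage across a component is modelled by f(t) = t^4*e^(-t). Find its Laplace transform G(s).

L{t^4} = 4!/s^5 = 24/s^5.
By the first shifting theorem, multiplying by e^(-t) replaces s with s + 1.

G(s) = 24/(s + 1)^5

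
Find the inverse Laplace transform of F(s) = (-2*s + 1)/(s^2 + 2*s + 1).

3*t*exp(-t) - 2*exp(-t)

Factor the denominator: s^2 + 2*s + 1 = (s + 1)^2.
Partial fraction decomposition gives [-2/(s + 1)] + [3/(s + 1)^2].
Invert each term: -2/(s + 1) ↔ -2e^(-t); 3/(s + 1)^2 ↔ 3t·e^(-t).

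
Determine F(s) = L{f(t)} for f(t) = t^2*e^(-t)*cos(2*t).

F(s) = 2*(s + 1)*(s^2 + 2*s - 11)/(s^2 + 2*s + 5)^3

L{cos(2t)} = s/(s^2 + 4).
Multiplying by e^(-t) shifts s → s + 1, so L{e^(-t)*cos(2*t)} = (s + 1)/((s + 1)^2 + 4).
Then apply L{t^2·g(t)} = (-1)^2 d^2/ds^2[G(s)] with G(s) = (s + 1)/((s + 1)^2 + 4):
differentiating 2 times and applying the sign gives 2*(s + 1)*(s^2 + 2*s - 11)/(s^2 + 2*s + 5)^3.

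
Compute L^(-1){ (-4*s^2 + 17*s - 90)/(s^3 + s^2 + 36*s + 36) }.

3*sin(6*t) - cos(6*t) - 3*exp(-t)

Factor the denominator: s^3 + s^2 + 36*s + 36 = (s + 1)*(s^2 + 36).
Partial fraction decomposition gives [-3/(s + 1)] + [-s/(s^2 + 36)] + [18/(s^2 + 36)].
Invert each term: -3/(s + 1) ↔ -3e^(-t); -1·s/(s^2 + 36) ↔ -cos(6t); 3·6/(s^2 + 36) ↔ 3sin(6t).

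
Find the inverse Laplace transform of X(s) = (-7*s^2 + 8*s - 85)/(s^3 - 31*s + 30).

-5*exp(5*t) + 3*exp(t) - 5*exp(-6*t)

Factor the denominator: s^3 - 31*s + 30 = (s - 5)*(s - 1)*(s + 6).
Partial fraction decomposition gives [3/(s - 1)] + [-5/(s - 5)] + [-5/(s + 6)].
Invert each term: 3/(s - 1) ↔ 3e^(t); -5/(s - 5) ↔ -5e^(5t); -5/(s + 6) ↔ -5e^(-6t).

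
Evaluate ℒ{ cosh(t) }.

s/(s^2 - 1)

L{cosh(t)} = s/(s^2 - 1).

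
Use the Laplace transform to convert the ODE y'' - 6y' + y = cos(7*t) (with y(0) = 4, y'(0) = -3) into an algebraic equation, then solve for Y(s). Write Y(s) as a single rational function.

Laplace-transform each side.
The derivative rules (L{y''} = s^2 Y - s·y(0) - y'(0) and L{y'} = sY - y(0), with y(0) = 4, y'(0) = -3) turn the left side into (s^2 - 6*s + 1)Y - (4*s - 27).
The right side is L{cos(7*t)} = s/(s^2 + 49).
So (s^2 - 6*s + 1)Y = s/(s^2 + 49) + (4*s - 27).
Divide through and combine into a single rational function.

Y(s) = (4*s^3 - 27*s^2 + 197*s - 1323)/(s^4 - 6*s^3 + 50*s^2 - 294*s + 49)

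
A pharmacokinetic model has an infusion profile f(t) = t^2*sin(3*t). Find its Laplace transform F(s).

F(s) = 18*(s^2 - 3)/(s^2 + 9)^3

L{sin(3t)} = 3/(s^2 + 9).
Then apply L{t^2·g(t)} = (-1)^2 d^2/ds^2[G(s)] with G(s) = 3/(s^2 + 9):
differentiating 2 times and applying the sign gives 18*(s^2 - 3)/(s^2 + 9)^3.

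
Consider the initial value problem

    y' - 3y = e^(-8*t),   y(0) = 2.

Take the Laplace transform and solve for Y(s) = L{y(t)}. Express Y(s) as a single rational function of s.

Y(s) = (2*s + 17)/(s^2 + 5*s - 24)

Take the Laplace transform of both sides.
Using L{y'} = sY - y(0) = sY - 2, the left side becomes (s - 3)Y - (2).
The right side is L{e^(-8*t)} = 1/(s + 8).
So (s - 3)Y = 1/(s + 8) + (2).
Solve for Y(s) and write it as one ratio of polynomials.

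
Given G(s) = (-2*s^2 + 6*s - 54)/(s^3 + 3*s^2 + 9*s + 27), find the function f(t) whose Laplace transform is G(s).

f(t) = -sin(3*t) + 3*cos(3*t) - 5*exp(-3*t)

Factor the denominator: s^3 + 3*s^2 + 9*s + 27 = (s + 3)*(s^2 + 9).
Partial fraction decomposition gives [-5/(s + 3)] + [3*s/(s^2 + 9)] + [-3/(s^2 + 9)].
Invert each term: -5/(s + 3) ↔ -5e^(-3t); 3·s/(s^2 + 9) ↔ 3cos(3t); -1·3/(s^2 + 9) ↔ -sin(3t).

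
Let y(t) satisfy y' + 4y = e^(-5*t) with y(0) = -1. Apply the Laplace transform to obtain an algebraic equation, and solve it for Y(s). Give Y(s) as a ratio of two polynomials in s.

Y(s) = -1/(s + 5)

Transform both sides with L{·}.
The derivative rules (L{y'} = sY - y(0) = sY - (-1)) turn the left side into (s + 4)Y - (-1).
The right side is L{e^(-5*t)} = 1/(s + 5).
So (s + 4)Y = 1/(s + 5) + (-1).
Solve for Y(s) and write it as one ratio of polynomials.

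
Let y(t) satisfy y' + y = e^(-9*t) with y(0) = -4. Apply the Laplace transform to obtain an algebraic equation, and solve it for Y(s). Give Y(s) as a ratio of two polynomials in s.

Y(s) = (-4*s - 35)/(s^2 + 10*s + 9)

Take the Laplace transform of both sides.
Using L{y'} = sY - y(0) = sY - (-4), the left side becomes (s + 1)Y - (-4).
The right side is L{e^(-9*t)} = 1/(s + 9).
So (s + 1)Y = 1/(s + 9) + (-4).
Divide through and combine into a single rational function.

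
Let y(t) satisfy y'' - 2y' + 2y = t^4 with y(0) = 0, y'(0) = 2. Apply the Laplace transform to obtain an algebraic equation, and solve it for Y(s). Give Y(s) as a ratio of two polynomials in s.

Take the Laplace transform of both sides.
With L{y''} = s^2 Y - s·y(0) - y'(0) and L{y'} = sY - y(0), with y(0) = 0, y'(0) = 2: the LHS transforms to (s^2 - 2*s + 2)Y - (2).
The right side is L{t^4} = 24/s^5.
So (s^2 - 2*s + 2)Y = 24/s^5 + (2).
Solve for Y(s) and write it as one ratio of polynomials.

Y(s) = (2*s^5 + 24)/(s^7 - 2*s^6 + 2*s^5)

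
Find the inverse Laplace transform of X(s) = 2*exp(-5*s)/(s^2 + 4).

Heaviside(t - 5)*(sin(2*t - 10))

The factor e^(-5s) signals a time shift by c = 5 (second shifting theorem).
L{sin(2t)} = 2/(s^2 + 4), so L^-1{2/(s^2 + 4)} = sin(2*t).
Hence the inverse is u(t - 5) times that function evaluated at t - 5.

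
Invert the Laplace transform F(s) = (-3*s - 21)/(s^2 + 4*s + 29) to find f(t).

f(t) = -3*exp(-2*t)*sin(5*t) - 3*exp(-2*t)*cos(5*t)

Complete the square in the denominator: s^2 + 4*s + 29 = (s + 2)^2 + 5^2.
Split the numerator to match: -3*s - 21 = -3·(s + 2) - 3·5.
Invert each term: -3·(s + 2)/((s + 2)^2 + 25) ↔ -3e^(-2t)cos(5t); -3·5/((s + 2)^2 + 25) ↔ -3e^(-2t)sin(5t).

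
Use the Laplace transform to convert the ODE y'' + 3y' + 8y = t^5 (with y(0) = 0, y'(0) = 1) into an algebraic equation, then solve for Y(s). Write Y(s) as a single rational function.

Apply the Laplace transform to the equation.
With L{y''} = s^2 Y - s·y(0) - y'(0) and L{y'} = sY - y(0), with y(0) = 0, y'(0) = 1: the LHS transforms to (s^2 + 3*s + 8)Y - (1).
The right side is L{t^5} = 120/s^6.
So (s^2 + 3*s + 8)Y = 120/s^6 + (1).
Solve for Y(s) and write it as one ratio of polynomials.

Y(s) = (s^6 + 120)/(s^8 + 3*s^7 + 8*s^6)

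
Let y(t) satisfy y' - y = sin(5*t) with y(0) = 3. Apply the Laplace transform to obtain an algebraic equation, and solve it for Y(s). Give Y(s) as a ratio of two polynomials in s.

Transform both sides with L{·}.
The derivative rules (L{y'} = sY - y(0) = sY - 3) turn the left side into (s - 1)Y - (3).
The right side is L{sin(5*t)} = 5/(s^2 + 25).
So (s - 1)Y = 5/(s^2 + 25) + (3).
Isolate Y and clear denominators.

Y(s) = (3*s^2 + 80)/(s^3 - s^2 + 25*s - 25)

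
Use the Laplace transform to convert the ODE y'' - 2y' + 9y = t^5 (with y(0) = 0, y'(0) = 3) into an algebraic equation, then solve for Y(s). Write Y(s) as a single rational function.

Y(s) = (3*s^6 + 120)/(s^8 - 2*s^7 + 9*s^6)

Apply the Laplace transform to the equation.
Using L{y''} = s^2 Y - s·y(0) - y'(0) and L{y'} = sY - y(0), with y(0) = 0, y'(0) = 3, the left side becomes (s^2 - 2*s + 9)Y - (3).
The right side is L{t^5} = 120/s^6.
So (s^2 - 2*s + 9)Y = 120/s^6 + (3).
Divide through and combine into a single rational function.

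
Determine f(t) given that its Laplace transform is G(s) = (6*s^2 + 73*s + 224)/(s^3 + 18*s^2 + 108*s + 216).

Factor the denominator: s^3 + 18*s^2 + 108*s + 216 = (s + 6)^3.
Partial fraction decomposition gives [6/(s + 6)] + [(s + 6)^(-2)] + [2/(s + 6)^3].
Invert each term: 6/(s + 6) ↔ 6e^(-6t); 1/(s + 6)^2 ↔ t·e^(-6t); 2/(s + 6)^3 ↔ (1)t^2·e^(-6t).

f(t) = t^2*exp(-6*t) + t*exp(-6*t) + 6*exp(-6*t)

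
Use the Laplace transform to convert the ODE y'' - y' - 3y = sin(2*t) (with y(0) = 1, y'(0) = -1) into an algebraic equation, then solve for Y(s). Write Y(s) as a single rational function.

Laplace-transform each side.
Using L{y''} = s^2 Y - s·y(0) - y'(0) and L{y'} = sY - y(0), with y(0) = 1, y'(0) = -1, the left side becomes (s^2 - s - 3)Y - (s - 2).
The right side is L{sin(2*t)} = 2/(s^2 + 4).
So (s^2 - s - 3)Y = 2/(s^2 + 4) + (s - 2).
Isolate Y and clear denominators.

Y(s) = (s^3 - 2*s^2 + 4*s - 6)/(s^4 - s^3 + s^2 - 4*s - 12)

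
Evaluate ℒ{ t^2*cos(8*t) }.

L{cos(8t)} = s/(s^2 + 64).
Then apply L{t^2·g(t)} = (-1)^2 d^2/ds^2[G(s)] with G(s) = s/(s^2 + 64):
differentiating 2 times and applying the sign gives 2*s*(s^2 - 192)/(s^2 + 64)^3.

2*s*(s^2 - 192)/(s^2 + 64)^3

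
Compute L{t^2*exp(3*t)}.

2/(s - 3)^3

L{e^(3t)} = 1/(s - 3).
Then apply L{t^2·g(t)} = (-1)^2 d^2/ds^2[G(s)] with G(s) = 1/(s - 3):
differentiating 2 times and applying the sign gives 2/(s - 3)^3.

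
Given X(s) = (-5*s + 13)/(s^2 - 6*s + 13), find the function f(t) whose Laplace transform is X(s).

Complete the square in the denominator: s^2 - 6*s + 13 = (s - 3)^2 + 2^2.
Split the numerator to match: -5*s + 13 = -5·(s - 3) - 1·2.
Invert each term: -5·(s - 3)/((s - 3)^2 + 4) ↔ -5e^(3t)cos(2t); -1·2/((s - 3)^2 + 4) ↔ -e^(3t)sin(2t).

f(t) = -exp(3*t)*sin(2*t) - 5*exp(3*t)*cos(2*t)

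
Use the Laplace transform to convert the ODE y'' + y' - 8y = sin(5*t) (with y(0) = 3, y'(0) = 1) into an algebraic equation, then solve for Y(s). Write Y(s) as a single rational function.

Apply the Laplace transform to the equation.
Using L{y''} = s^2 Y - s·y(0) - y'(0) and L{y'} = sY - y(0), with y(0) = 3, y'(0) = 1, the left side becomes (s^2 + s - 8)Y - (3*s + 4).
The right side is L{sin(5*t)} = 5/(s^2 + 25).
So (s^2 + s - 8)Y = 5/(s^2 + 25) + (3*s + 4).
Isolate Y and clear denominators.

Y(s) = (3*s^3 + 4*s^2 + 75*s + 105)/(s^4 + s^3 + 17*s^2 + 25*s - 200)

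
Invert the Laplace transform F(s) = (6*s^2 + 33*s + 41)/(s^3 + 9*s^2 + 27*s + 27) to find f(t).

Factor the denominator: s^3 + 9*s^2 + 27*s + 27 = (s + 3)^3.
Partial fraction decomposition gives [6/(s + 3)] + [-3/(s + 3)^2] + [-4/(s + 3)^3].
Invert each term: 6/(s + 3) ↔ 6e^(-3t); -3/(s + 3)^2 ↔ -3t·e^(-3t); -4/(s + 3)^3 ↔ (-2)t^2·e^(-3t).

f(t) = -2*t^2*exp(-3*t) - 3*t*exp(-3*t) + 6*exp(-3*t)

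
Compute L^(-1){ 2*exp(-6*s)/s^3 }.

The factor e^(-6s) signals a time shift by c = 6 (second shifting theorem).
L{t^2} = 2!/s^3 = 2/s^3, so L^-1{2/s^3} = t^2.
Hence the inverse is u(t - 6) times that function evaluated at t - 6.

Heaviside(t - 6)*((t - 6)^2)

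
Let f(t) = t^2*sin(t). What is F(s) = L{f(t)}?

F(s) = 2*(3*s^2 - 1)/(s^2 + 1)^3

L{sin(t)} = 1/(s^2 + 1).
Then apply L{t^2·g(t)} = (-1)^2 d^2/ds^2[G(s)] with G(s) = 1/(s^2 + 1):
differentiating 2 times and applying the sign gives 2*(3*s^2 - 1)/(s^2 + 1)^3.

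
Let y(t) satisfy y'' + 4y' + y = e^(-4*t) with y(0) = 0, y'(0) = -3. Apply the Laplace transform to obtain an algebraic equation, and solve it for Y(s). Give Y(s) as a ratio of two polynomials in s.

Y(s) = (-3*s - 11)/(s^3 + 8*s^2 + 17*s + 4)

Laplace-transform each side.
Using L{y''} = s^2 Y - s·y(0) - y'(0) and L{y'} = sY - y(0), with y(0) = 0, y'(0) = -3, the left side becomes (s^2 + 4*s + 1)Y - (-3).
The right side is L{e^(-4*t)} = 1/(s + 4).
So (s^2 + 4*s + 1)Y = 1/(s + 4) + (-3).
Isolate Y and clear denominators.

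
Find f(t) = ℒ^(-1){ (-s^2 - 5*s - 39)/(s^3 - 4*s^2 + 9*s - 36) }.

Factor the denominator: s^3 - 4*s^2 + 9*s - 36 = (s - 4)*(s^2 + 9).
Partial fraction decomposition gives [-3/(s - 4)] + [2*s/(s^2 + 9)] + [3/(s^2 + 9)].
Invert each term: -3/(s - 4) ↔ -3e^(4t); 2·s/(s^2 + 9) ↔ 2cos(3t); 1·3/(s^2 + 9) ↔ sin(3t).

f(t) = -3*exp(4*t) + sin(3*t) + 2*cos(3*t)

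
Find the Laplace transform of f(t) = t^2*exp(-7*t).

L{e^(-7t)} = 1/(s + 7).
Then apply L{t^2·g(t)} = (-1)^2 d^2/ds^2[G(s)] with G(s) = 1/(s + 7):
differentiating 2 times and applying the sign gives 2/(s + 7)^3.

2/(s + 7)^3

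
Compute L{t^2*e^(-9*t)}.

L{e^(-9t)} = 1/(s + 9).
Then apply L{t^2·g(t)} = (-1)^2 d^2/ds^2[G(s)] with G(s) = 1/(s + 9):
differentiating 2 times and applying the sign gives 2/(s + 9)^3.

2/(s + 9)^3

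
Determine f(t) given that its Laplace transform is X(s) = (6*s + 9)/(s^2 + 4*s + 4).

Factor the denominator: s^2 + 4*s + 4 = (s + 2)^2.
Partial fraction decomposition gives [6/(s + 2)] + [-3/(s + 2)^2].
Invert each term: 6/(s + 2) ↔ 6e^(-2t); -3/(s + 2)^2 ↔ -3t·e^(-2t).

f(t) = -3*t*exp(-2*t) + 6*exp(-2*t)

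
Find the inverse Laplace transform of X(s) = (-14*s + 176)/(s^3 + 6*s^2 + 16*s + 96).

Factor the denominator: s^3 + 6*s^2 + 16*s + 96 = (s + 6)*(s^2 + 16).
Partial fraction decomposition gives [5/(s + 6)] + [-5*s/(s^2 + 16)] + [16/(s^2 + 16)].
Invert each term: 5/(s + 6) ↔ 5e^(-6t); -5·s/(s^2 + 16) ↔ -5cos(4t); 4·4/(s^2 + 16) ↔ 4sin(4t).

4*sin(4*t) - 5*cos(4*t) + 5*exp(-6*t)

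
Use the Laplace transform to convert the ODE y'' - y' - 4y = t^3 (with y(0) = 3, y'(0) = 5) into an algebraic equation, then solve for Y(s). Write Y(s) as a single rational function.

Y(s) = (3*s^5 + 2*s^4 + 6)/(s^6 - s^5 - 4*s^4)

Apply the Laplace transform to the equation.
With L{y''} = s^2 Y - s·y(0) - y'(0) and L{y'} = sY - y(0), with y(0) = 3, y'(0) = 5: the LHS transforms to (s^2 - s - 4)Y - (3*s + 2).
The right side is L{t^3} = 6/s^4.
So (s^2 - s - 4)Y = 6/s^4 + (3*s + 2).
Isolate Y and clear denominators.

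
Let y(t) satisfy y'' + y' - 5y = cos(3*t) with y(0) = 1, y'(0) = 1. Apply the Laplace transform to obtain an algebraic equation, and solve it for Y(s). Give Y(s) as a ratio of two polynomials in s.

Apply the Laplace transform to the equation.
Using L{y''} = s^2 Y - s·y(0) - y'(0) and L{y'} = sY - y(0), with y(0) = 1, y'(0) = 1, the left side becomes (s^2 + s - 5)Y - (s + 2).
The right side is L{cos(3*t)} = s/(s^2 + 9).
So (s^2 + s - 5)Y = s/(s^2 + 9) + (s + 2).
Solve for Y(s) and write it as one ratio of polynomials.

Y(s) = (s^3 + 2*s^2 + 10*s + 18)/(s^4 + s^3 + 4*s^2 + 9*s - 45)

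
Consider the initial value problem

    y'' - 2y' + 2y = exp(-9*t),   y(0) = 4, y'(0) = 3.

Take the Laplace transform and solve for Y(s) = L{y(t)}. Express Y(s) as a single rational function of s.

Transform both sides with L{·}.
The derivative rules (L{y''} = s^2 Y - s·y(0) - y'(0) and L{y'} = sY - y(0), with y(0) = 4, y'(0) = 3) turn the left side into (s^2 - 2*s + 2)Y - (4*s - 5).
The right side is L{exp(-9*t)} = 1/(s + 9).
So (s^2 - 2*s + 2)Y = 1/(s + 9) + (4*s - 5).
Solve for Y(s) and write it as one ratio of polynomials.

Y(s) = (4*s^2 + 31*s - 44)/(s^3 + 7*s^2 - 16*s + 18)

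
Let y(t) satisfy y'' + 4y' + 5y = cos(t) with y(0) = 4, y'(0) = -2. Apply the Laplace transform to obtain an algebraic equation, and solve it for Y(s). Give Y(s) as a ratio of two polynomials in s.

Y(s) = (4*s^3 + 14*s^2 + 5*s + 14)/(s^4 + 4*s^3 + 6*s^2 + 4*s + 5)

Take the Laplace transform of both sides.
Using L{y''} = s^2 Y - s·y(0) - y'(0) and L{y'} = sY - y(0), with y(0) = 4, y'(0) = -2, the left side becomes (s^2 + 4*s + 5)Y - (4*s + 14).
The right side is L{cos(t)} = s/(s^2 + 1).
So (s^2 + 4*s + 5)Y = s/(s^2 + 1) + (4*s + 14).
Isolate Y and clear denominators.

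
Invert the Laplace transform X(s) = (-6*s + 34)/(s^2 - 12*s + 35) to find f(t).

f(t) = -4*exp(7*t) - 2*exp(5*t)

Factor the denominator: s^2 - 12*s + 35 = (s - 7)*(s - 5).
Partial fraction decomposition gives [-4/(s - 7)] + [-2/(s - 5)].
Invert each term: -4/(s - 7) ↔ -4e^(7t); -2/(s - 5) ↔ -2e^(5t).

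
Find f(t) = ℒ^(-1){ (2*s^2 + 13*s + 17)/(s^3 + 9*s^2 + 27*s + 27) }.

Factor the denominator: s^3 + 9*s^2 + 27*s + 27 = (s + 3)^3.
Partial fraction decomposition gives [2/(s + 3)] + [(s + 3)^(-2)] + [-4/(s + 3)^3].
Invert each term: 2/(s + 3) ↔ 2e^(-3t); 1/(s + 3)^2 ↔ t·e^(-3t); -4/(s + 3)^3 ↔ (-2)t^2·e^(-3t).

f(t) = -2*t^2*exp(-3*t) + t*exp(-3*t) + 2*exp(-3*t)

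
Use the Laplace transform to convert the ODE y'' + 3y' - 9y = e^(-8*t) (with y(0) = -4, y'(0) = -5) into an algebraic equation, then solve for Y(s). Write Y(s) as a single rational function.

Take the Laplace transform of both sides.
The derivative rules (L{y''} = s^2 Y - s·y(0) - y'(0) and L{y'} = sY - y(0), with y(0) = -4, y'(0) = -5) turn the left side into (s^2 + 3*s - 9)Y - (-4*s - 17).
The right side is L{e^(-8*t)} = 1/(s + 8).
So (s^2 + 3*s - 9)Y = 1/(s + 8) + (-4*s - 17).
Isolate Y and clear denominators.

Y(s) = (-4*s^2 - 49*s - 135)/(s^3 + 11*s^2 + 15*s - 72)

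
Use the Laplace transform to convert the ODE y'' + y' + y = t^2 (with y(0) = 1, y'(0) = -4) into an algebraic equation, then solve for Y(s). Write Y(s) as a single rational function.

Y(s) = (s^4 - 3*s^3 + 2)/(s^5 + s^4 + s^3)

Take the Laplace transform of both sides.
Using L{y''} = s^2 Y - s·y(0) - y'(0) and L{y'} = sY - y(0), with y(0) = 1, y'(0) = -4, the left side becomes (s^2 + s + 1)Y - (s - 3).
The right side is L{t^2} = 2/s^3.
So (s^2 + s + 1)Y = 2/s^3 + (s - 3).
Divide through and combine into a single rational function.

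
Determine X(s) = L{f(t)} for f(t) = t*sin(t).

L{sin(t)} = 1/(s^2 + 1).
Then apply L{t·g(t)} = -d/ds[G(s)] with G(s) = 1/(s^2 + 1):
differentiating 1 time and applying the sign gives 2*s/(s^2 + 1)^2.

X(s) = 2*s/(s^2 + 1)^2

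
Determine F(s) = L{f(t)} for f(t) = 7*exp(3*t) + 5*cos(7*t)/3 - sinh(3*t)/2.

The transform is linear, so treat each term independently.
(7)·[L{e^(3t)} = 1/(s - 3)]; (-1/2)·[L{sinh(3t)} = 3/(s^2 - 9)]; (5/3)·[L{cos(7t)} = s/(s^2 + 49)].

F(s) = 5*s/(3*(s^2 + 49)) - 3/(2*(s^2 - 9)) + 7/(s - 3)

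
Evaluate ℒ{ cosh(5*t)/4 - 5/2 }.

s/(4*(s^2 - 25)) - 5/(2*s)

By linearity of the Laplace transform, transform each term separately.
(1/4)·[L{cosh(5t)} = s/(s^2 - 25)]; L{-5/2} = (-5/2)/s.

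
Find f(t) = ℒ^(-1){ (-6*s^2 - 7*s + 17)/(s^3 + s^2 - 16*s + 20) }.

Factor the denominator: s^3 + s^2 - 16*s + 20 = (s - 2)^2*(s + 5).
Partial fraction decomposition gives [-4/(s - 2)] + [-3/(s - 2)^2] + [-2/(s + 5)].
Invert each term: -4/(s - 2) ↔ -4e^(2t); -3/(s - 2)^2 ↔ -3t·e^(2t); -2/(s + 5) ↔ -2e^(-5t).

f(t) = -3*t*exp(2*t) - 4*exp(2*t) - 2*exp(-5*t)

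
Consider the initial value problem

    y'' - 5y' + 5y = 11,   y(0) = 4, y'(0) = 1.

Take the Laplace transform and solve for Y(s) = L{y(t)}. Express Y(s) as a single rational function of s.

Transform both sides with L{·}.
With L{y''} = s^2 Y - s·y(0) - y'(0) and L{y'} = sY - y(0), with y(0) = 4, y'(0) = 1: the LHS transforms to (s^2 - 5*s + 5)Y - (4*s - 19).
The right side is L{11} = 11/s.
So (s^2 - 5*s + 5)Y = 11/s + (4*s - 19).
Divide through and combine into a single rational function.

Y(s) = (4*s^2 - 19*s + 11)/(s^3 - 5*s^2 + 5*s)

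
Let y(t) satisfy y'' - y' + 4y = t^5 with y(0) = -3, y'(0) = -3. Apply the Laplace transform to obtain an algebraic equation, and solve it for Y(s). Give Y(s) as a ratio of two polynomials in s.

Laplace-transform each side.
With L{y''} = s^2 Y - s·y(0) - y'(0) and L{y'} = sY - y(0), with y(0) = -3, y'(0) = -3: the LHS transforms to (s^2 - s + 4)Y - (-3*s).
The right side is L{t^5} = 120/s^6.
So (s^2 - s + 4)Y = 120/s^6 + (-3*s).
Divide through and combine into a single rational function.

Y(s) = (-3*s^7 + 120)/(s^8 - s^7 + 4*s^6)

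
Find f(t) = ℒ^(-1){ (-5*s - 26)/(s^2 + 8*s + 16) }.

f(t) = -6*t*exp(-4*t) - 5*exp(-4*t)

Factor the denominator: s^2 + 8*s + 16 = (s + 4)^2.
Partial fraction decomposition gives [-5/(s + 4)] + [-6/(s + 4)^2].
Invert each term: -5/(s + 4) ↔ -5e^(-4t); -6/(s + 4)^2 ↔ -6t·e^(-4t).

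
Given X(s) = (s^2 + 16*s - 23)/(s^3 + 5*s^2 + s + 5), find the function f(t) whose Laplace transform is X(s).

f(t) = -4*sin(t) + 4*cos(t) - 3*exp(-5*t)

Factor the denominator: s^3 + 5*s^2 + s + 5 = (s + 5)*(s^2 + 1).
Partial fraction decomposition gives [-3/(s + 5)] + [4*s/(s^2 + 1)] + [-4/(s^2 + 1)].
Invert each term: -3/(s + 5) ↔ -3e^(-5t); 4·s/(s^2 + 1) ↔ 4cos(t); -4·1/(s^2 + 1) ↔ -4sin(t).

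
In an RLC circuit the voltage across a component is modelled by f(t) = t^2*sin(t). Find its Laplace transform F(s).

F(s) = 2*(3*s^2 - 1)/(s^2 + 1)^3

L{sin(t)} = 1/(s^2 + 1).
Then apply L{t^2·g(t)} = (-1)^2 d^2/ds^2[G(s)] with G(s) = 1/(s^2 + 1):
differentiating 2 times and applying the sign gives 2*(3*s^2 - 1)/(s^2 + 1)^3.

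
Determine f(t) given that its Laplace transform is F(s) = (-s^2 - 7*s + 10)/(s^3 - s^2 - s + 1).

Factor the denominator: s^3 - s^2 - s + 1 = (s - 1)^2*(s + 1).
Partial fraction decomposition gives [-5/(s - 1)] + [(s - 1)^(-2)] + [4/(s + 1)].
Invert each term: -5/(s - 1) ↔ -5e^(t); 1/(s - 1)^2 ↔ t·e^(t); 4/(s + 1) ↔ 4e^(-t).

f(t) = t*exp(t) - 5*exp(t) + 4*exp(-t)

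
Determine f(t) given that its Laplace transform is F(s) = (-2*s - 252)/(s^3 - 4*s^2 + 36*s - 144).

Factor the denominator: s^3 - 4*s^2 + 36*s - 144 = (s - 4)*(s^2 + 36).
Partial fraction decomposition gives [-5/(s - 4)] + [5*s/(s^2 + 36)] + [18/(s^2 + 36)].
Invert each term: -5/(s - 4) ↔ -5e^(4t); 5·s/(s^2 + 36) ↔ 5cos(6t); 3·6/(s^2 + 36) ↔ 3sin(6t).

f(t) = -5*exp(4*t) + 3*sin(6*t) + 5*cos(6*t)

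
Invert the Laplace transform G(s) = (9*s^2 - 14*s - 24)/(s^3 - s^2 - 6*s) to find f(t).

Factor the denominator: s^3 - s^2 - 6*s = s*(s - 3)*(s + 2).
Partial fraction decomposition gives [4/s] + [4/(s + 2)] + [1/(s - 3)].
Invert each term: 4/(s - 0) ↔ 4e^(0t); 4/(s + 2) ↔ 4e^(-2t); 1/(s - 3) ↔ e^(3t).

f(t) = exp(3*t) + 4 + 4*exp(-2*t)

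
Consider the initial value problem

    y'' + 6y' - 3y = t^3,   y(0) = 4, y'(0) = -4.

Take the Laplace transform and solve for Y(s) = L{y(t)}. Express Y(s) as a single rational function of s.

Y(s) = (4*s^5 + 20*s^4 + 6)/(s^6 + 6*s^5 - 3*s^4)

Apply the Laplace transform to the equation.
Using L{y''} = s^2 Y - s·y(0) - y'(0) and L{y'} = sY - y(0), with y(0) = 4, y'(0) = -4, the left side becomes (s^2 + 6*s - 3)Y - (4*s + 20).
The right side is L{t^3} = 6/s^4.
So (s^2 + 6*s - 3)Y = 6/s^4 + (4*s + 20).
Isolate Y and clear denominators.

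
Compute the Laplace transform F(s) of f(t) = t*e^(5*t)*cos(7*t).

L{cos(7t)} = s/(s^2 + 49).
Multiplying by e^(5t) shifts s → s - 5, so L{e^(5*t)*cos(7*t)} = (s - 5)/((s - 5)^2 + 49).
Then apply L{t·g(t)} = -d/ds[G(s)] with G(s) = (s - 5)/((s - 5)^2 + 49):
differentiating 1 time and applying the sign gives (s - 12)*(s + 2)/(s^2 - 10*s + 74)^2.

F(s) = (s - 12)*(s + 2)/(s^2 - 10*s + 74)^2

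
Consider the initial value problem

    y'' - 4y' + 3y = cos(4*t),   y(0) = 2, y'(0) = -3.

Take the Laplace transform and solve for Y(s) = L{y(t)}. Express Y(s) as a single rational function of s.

Y(s) = (2*s^3 - 11*s^2 + 33*s - 176)/(s^4 - 4*s^3 + 19*s^2 - 64*s + 48)

Apply the Laplace transform to the equation.
Using L{y''} = s^2 Y - s·y(0) - y'(0) and L{y'} = sY - y(0), with y(0) = 2, y'(0) = -3, the left side becomes (s^2 - 4*s + 3)Y - (2*s - 11).
The right side is L{cos(4*t)} = s/(s^2 + 16).
So (s^2 - 4*s + 3)Y = s/(s^2 + 16) + (2*s - 11).
Divide through and combine into a single rational function.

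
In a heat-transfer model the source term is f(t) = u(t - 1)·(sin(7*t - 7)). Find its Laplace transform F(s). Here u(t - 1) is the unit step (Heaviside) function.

F(s) = 7*exp(-s)/(s^2 + 49)

By the second shifting theorem, L{u(t - c)·g(t - c)} = e^(-cs)·G(s) with c = 1 and G(s) = L{g(t)}.
L{sin(7t)} = 7/(s^2 + 49).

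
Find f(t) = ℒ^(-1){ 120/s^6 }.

Since L{t^5} = 5!/s^6 = 120/s^6, the inverse is t^5.

f(t) = t^5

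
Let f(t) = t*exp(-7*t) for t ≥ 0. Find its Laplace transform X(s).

L{e^(-7t)} = 1/(s + 7).
Then apply L{t·g(t)} = -d/ds[G(s)] with G(s) = 1/(s + 7):
differentiating 1 time and applying the sign gives (s + 7)^(-2).

X(s) = (s + 7)^(-2)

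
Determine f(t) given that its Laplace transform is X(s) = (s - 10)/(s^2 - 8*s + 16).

f(t) = -6*t*exp(4*t) + exp(4*t)

Factor the denominator: s^2 - 8*s + 16 = (s - 4)^2.
Partial fraction decomposition gives [1/(s - 4)] + [-6/(s - 4)^2].
Invert each term: 1/(s - 4) ↔ e^(4t); -6/(s - 4)^2 ↔ -6t·e^(4t).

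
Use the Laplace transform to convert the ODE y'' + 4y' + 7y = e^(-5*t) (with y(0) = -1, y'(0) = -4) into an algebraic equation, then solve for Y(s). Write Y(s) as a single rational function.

Y(s) = (-s^2 - 13*s - 39)/(s^3 + 9*s^2 + 27*s + 35)

Transform both sides with L{·}.
With L{y''} = s^2 Y - s·y(0) - y'(0) and L{y'} = sY - y(0), with y(0) = -1, y'(0) = -4: the LHS transforms to (s^2 + 4*s + 7)Y - (-s - 8).
The right side is L{e^(-5*t)} = 1/(s + 5).
So (s^2 + 4*s + 7)Y = 1/(s + 5) + (-s - 8).
Solve for Y(s) and write it as one ratio of polynomials.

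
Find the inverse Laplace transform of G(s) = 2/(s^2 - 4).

sinh(2*t)

Since L{sinh(2t)} = 2/(s^2 - 4), the inverse is sinh(2*t).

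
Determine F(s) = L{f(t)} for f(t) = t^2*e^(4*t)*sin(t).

L{sin(t)} = 1/(s^2 + 1).
Multiplying by e^(4t) shifts s → s - 4, so L{e^(4*t)*sin(t)} = 1/((s - 4)^2 + 1).
Then apply L{t^2·g(t)} = (-1)^2 d^2/ds^2[G(s)] with G(s) = 1/((s - 4)^2 + 1):
differentiating 2 times and applying the sign gives 2*(3*s^2 - 24*s + 47)/(s^2 - 8*s + 17)^3.

F(s) = 2*(3*s^2 - 24*s + 47)/(s^2 - 8*s + 17)^3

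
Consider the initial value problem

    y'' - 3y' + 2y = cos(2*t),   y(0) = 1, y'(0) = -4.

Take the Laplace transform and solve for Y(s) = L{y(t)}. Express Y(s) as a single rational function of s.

Transform both sides with L{·}.
The derivative rules (L{y''} = s^2 Y - s·y(0) - y'(0) and L{y'} = sY - y(0), with y(0) = 1, y'(0) = -4) turn the left side into (s^2 - 3*s + 2)Y - (s - 7).
The right side is L{cos(2*t)} = s/(s^2 + 4).
So (s^2 - 3*s + 2)Y = s/(s^2 + 4) + (s - 7).
Solve for Y(s) and write it as one ratio of polynomials.

Y(s) = (s^3 - 7*s^2 + 5*s - 28)/(s^4 - 3*s^3 + 6*s^2 - 12*s + 8)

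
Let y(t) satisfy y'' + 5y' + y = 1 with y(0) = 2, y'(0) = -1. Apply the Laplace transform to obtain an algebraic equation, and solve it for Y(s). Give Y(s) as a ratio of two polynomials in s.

Transform both sides with L{·}.
Using L{y''} = s^2 Y - s·y(0) - y'(0) and L{y'} = sY - y(0), with y(0) = 2, y'(0) = -1, the left side becomes (s^2 + 5*s + 1)Y - (2*s + 9).
The right side is L{1} = 1/s.
So (s^2 + 5*s + 1)Y = 1/s + (2*s + 9).
Isolate Y and clear denominators.

Y(s) = (2*s^2 + 9*s + 1)/(s^3 + 5*s^2 + s)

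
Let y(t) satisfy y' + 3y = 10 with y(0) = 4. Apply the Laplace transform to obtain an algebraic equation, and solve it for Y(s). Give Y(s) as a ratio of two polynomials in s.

Laplace-transform each side.
With L{y'} = sY - y(0) = sY - 4: the LHS transforms to (s + 3)Y - (4).
The right side is L{10} = 10/s.
So (s + 3)Y = 10/s + (4).
Solve for Y(s) and write it as one ratio of polynomials.

Y(s) = (4*s + 10)/(s^2 + 3*s)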